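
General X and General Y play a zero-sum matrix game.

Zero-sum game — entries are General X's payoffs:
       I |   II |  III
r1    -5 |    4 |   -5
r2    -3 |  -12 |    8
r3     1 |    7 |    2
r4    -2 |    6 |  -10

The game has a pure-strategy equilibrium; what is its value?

Row minima: -5, -12, 1, -10 → General X's maximin is 1.
Column maxima: 1, 7, 8 → General Y's minimax is 1.
They coincide at (r3, I), so the value is 1.

1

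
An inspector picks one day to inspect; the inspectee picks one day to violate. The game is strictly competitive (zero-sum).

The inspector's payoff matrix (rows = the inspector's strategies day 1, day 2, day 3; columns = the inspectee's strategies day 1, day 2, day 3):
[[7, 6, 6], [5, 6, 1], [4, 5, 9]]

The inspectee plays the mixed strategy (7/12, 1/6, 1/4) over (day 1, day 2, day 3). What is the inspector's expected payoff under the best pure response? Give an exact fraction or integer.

79/12

day 1: (7)·(7/12) + (6)·(1/6) + (6)·(1/4) = 79/12.
day 2: (5)·(7/12) + (6)·(1/6) + (1)·(1/4) = 25/6.
day 3: (4)·(7/12) + (5)·(1/6) + (9)·(1/4) = 65/12.
The best pure response is day 1 with expected payoff 79/12.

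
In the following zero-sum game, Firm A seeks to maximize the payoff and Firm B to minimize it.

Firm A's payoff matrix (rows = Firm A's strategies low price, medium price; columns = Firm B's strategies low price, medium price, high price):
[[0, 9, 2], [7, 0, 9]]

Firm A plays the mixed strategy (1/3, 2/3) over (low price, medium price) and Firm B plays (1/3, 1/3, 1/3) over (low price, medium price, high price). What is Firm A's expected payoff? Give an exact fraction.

43/9

Against (1/3, 1/3, 1/3), each row's expected payoff is low price: 11/3; medium price: 16/3.
Taking the (1/3, 2/3)-weighted average: (1/3)·(11/3) + (2/3)·(16/3) = 43/9.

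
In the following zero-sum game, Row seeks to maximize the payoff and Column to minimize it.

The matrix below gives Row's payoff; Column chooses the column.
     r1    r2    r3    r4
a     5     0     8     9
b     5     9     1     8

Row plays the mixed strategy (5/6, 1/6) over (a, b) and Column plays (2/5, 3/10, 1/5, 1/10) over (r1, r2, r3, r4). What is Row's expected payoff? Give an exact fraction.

47/10

Against (2/5, 3/10, 1/5, 1/10), each row's expected payoff is a: 9/2; b: 57/10.
Taking the (5/6, 1/6)-weighted average: (5/6)·(9/2) + (1/6)·(57/10) = 47/10.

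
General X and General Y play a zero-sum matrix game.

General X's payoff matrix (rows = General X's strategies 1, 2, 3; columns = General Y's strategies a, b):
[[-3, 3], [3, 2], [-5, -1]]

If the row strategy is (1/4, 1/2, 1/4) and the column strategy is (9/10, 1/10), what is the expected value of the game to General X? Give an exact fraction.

-3/10

Against (9/10, 1/10), each row's expected payoff is 1: -12/5; 2: 29/10; 3: -23/5.
Taking the (1/4, 1/2, 1/4)-weighted average: (1/4)·(-12/5) + (1/2)·(29/10) + (1/4)·(-23/5) = -3/10.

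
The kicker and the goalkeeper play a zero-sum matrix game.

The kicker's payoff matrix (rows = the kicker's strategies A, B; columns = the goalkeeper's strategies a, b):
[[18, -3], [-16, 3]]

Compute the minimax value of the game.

3/20

Row minima are -3 and -16, so the kicker's maximin is -3; column maxima are 18 and 3, so the goalkeeper's minimax is 3. These differ, so the equilibrium is in mixed strategies.
Let the kicker play A with probability p. The goalkeeper is indifferent when 18p − 16(1−p) = −3p + 3(1−p), giving p = 19/40.
Let the goalkeeper play a with probability q. The kicker is indifferent when 18q − 3(1−q) = −16q + 3(1−q), giving q = 3/20.
The value is 18·(3/20) + (-3)·(17/20) = 3/20.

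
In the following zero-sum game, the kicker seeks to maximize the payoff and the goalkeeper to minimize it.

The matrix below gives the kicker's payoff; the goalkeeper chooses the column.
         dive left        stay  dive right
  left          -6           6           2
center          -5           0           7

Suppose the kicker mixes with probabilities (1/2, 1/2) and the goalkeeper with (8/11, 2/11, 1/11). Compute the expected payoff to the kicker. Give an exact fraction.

Against (8/11, 2/11, 1/11), each row's expected payoff is left: -34/11; center: -3.
Taking the (1/2, 1/2)-weighted average: (1/2)·(-34/11) + (1/2)·(-3) = -67/22.

-67/22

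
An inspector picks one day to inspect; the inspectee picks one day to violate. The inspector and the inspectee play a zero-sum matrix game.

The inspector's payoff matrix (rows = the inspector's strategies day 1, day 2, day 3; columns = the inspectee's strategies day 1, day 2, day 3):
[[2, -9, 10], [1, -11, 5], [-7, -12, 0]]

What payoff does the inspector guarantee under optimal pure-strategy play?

-9

Row minima: -9, -11, -12 → the inspector's maximin is -9.
Column maxima: 2, -9, 10 → the inspectee's minimax is -9.
They coincide at (day 1, day 2), so the value is -9.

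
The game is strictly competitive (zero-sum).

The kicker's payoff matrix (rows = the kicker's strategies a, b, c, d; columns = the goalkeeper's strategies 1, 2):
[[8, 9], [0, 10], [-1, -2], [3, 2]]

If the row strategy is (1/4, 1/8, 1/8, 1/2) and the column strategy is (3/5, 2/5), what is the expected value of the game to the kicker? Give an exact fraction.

149/40

Against (3/5, 2/5), each row's expected payoff is a: 42/5; b: 4; c: -7/5; d: 13/5.
Taking the (1/4, 1/8, 1/8, 1/2)-weighted average: (1/4)·(42/5) + (1/8)·(4) + (1/8)·(-7/5) + (1/2)·(13/5) = 149/40.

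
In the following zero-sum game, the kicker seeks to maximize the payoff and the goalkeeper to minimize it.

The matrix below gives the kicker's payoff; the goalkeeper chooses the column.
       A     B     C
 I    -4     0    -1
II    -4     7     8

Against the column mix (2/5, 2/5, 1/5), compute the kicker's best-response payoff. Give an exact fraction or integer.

I: (-4)·(2/5) + (0)·(2/5) + (-1)·(1/5) = -9/5.
II: (-4)·(2/5) + (7)·(2/5) + (8)·(1/5) = 14/5.
The best pure response is II with expected payoff 14/5.

14/5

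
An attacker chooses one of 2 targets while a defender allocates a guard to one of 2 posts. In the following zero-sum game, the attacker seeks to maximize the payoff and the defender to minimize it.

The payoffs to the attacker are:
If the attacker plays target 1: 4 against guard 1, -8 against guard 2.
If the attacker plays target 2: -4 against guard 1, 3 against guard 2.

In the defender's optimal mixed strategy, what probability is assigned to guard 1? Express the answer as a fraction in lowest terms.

Row minima are -8 and -4, so the attacker's maximin is -4; column maxima are 4 and 3, so the defender's minimax is 3. These differ, so the equilibrium is in mixed strategies.
Let the defender play guard 1 with probability q. The attacker is indifferent when 4q − 8(1−q) = −4q + 3(1−q), giving q = 11/19.

11/19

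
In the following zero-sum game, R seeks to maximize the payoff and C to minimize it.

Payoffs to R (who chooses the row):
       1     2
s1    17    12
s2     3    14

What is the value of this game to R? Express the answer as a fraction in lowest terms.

101/8

Row minima are 12 and 3, so R's maximin is 12; column maxima are 17 and 14, so C's minimax is 14. These differ, so the equilibrium is in mixed strategies.
Let R play s1 with probability p. C is indifferent when 17p + 3(1−p) = 12p + 14(1−p), giving p = 11/16.
Let C play 1 with probability q. R is indifferent when 17q + 12(1−q) = 3q + 14(1−q), giving q = 1/8.
The value is 17·(1/8) + (12)·(7/8) = 101/8.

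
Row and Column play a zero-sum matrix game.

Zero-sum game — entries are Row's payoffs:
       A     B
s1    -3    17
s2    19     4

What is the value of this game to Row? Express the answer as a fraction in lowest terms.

67/7

Row minima are -3 and 4, so Row's maximin is 4; column maxima are 19 and 17, so Column's minimax is 17. These differ, so the equilibrium is in mixed strategies.
Let Row play s1 with probability p. Column is indifferent when −3p + 19(1−p) = 17p + 4(1−p), giving p = 3/7.
Let Column play A with probability q. Row is indifferent when −3q + 17(1−q) = 19q + 4(1−q), giving q = 13/35.
The value is -3·(13/35) + (17)·(22/35) = 67/7.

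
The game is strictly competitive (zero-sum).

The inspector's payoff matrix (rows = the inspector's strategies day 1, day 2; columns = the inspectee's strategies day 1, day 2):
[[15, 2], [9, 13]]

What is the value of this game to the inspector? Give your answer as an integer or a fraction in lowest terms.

Row minima are 2 and 9, so the inspector's maximin is 9; column maxima are 15 and 13, so the inspectee's minimax is 13. These differ, so the equilibrium is in mixed strategies.
Let the inspector play day 1 with probability p. The inspectee is indifferent when 15p + 9(1−p) = 2p + 13(1−p), giving p = 4/17.
Let the inspectee play day 1 with probability q. The inspector is indifferent when 15q + 2(1−q) = 9q + 13(1−q), giving q = 11/17.
The value is 15·(11/17) + (2)·(6/17) = 177/17.

177/17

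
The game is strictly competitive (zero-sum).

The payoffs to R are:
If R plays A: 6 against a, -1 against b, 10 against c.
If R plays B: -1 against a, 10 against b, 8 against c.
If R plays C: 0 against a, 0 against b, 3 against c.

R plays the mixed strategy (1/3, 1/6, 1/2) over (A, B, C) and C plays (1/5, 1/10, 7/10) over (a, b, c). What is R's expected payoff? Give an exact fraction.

289/60

Against (1/5, 1/10, 7/10), each row's expected payoff is A: 81/10; B: 32/5; C: 21/10.
Taking the (1/3, 1/6, 1/2)-weighted average: (1/3)·(81/10) + (1/6)·(32/5) + (1/2)·(21/10) = 289/60.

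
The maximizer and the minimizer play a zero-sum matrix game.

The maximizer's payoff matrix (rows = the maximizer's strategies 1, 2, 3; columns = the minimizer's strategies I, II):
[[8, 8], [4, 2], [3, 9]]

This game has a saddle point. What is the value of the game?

8

Row minima: 8, 2, 3 → the maximizer's maximin is 8.
Column maxima: 8, 9 → the minimizer's minimax is 8.
They coincide at (1, I), so the value is 8.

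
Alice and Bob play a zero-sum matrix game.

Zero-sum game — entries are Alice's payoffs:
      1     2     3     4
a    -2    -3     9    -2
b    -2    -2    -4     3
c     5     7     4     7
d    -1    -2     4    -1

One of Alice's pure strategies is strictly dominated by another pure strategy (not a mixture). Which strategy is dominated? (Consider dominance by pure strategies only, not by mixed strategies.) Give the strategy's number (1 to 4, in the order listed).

Compare b with c: 5 > -2, 7 > -2, 4 > -4, 7 > 3.
So c strictly dominates b for Alice; b is strictly dominated.

2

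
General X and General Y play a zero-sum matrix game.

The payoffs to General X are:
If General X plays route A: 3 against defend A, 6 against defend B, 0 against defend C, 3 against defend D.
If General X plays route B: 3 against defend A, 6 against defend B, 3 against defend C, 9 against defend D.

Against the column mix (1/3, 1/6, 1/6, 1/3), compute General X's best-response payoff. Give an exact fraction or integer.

route A: (3)·(1/3) + (6)·(1/6) + (0)·(1/6) + (3)·(1/3) = 3.
route B: (3)·(1/3) + (6)·(1/6) + (3)·(1/6) + (9)·(1/3) = 11/2.
The best pure response is route B with expected payoff 11/2.

11/2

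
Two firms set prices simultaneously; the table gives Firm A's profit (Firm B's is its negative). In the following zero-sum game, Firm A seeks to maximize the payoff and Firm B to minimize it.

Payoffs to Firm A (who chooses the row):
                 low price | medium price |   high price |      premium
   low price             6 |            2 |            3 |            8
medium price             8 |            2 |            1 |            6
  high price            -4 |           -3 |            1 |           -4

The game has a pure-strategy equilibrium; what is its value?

2

Row minima: 2, 1, -4 → Firm A's maximin is 2.
Column maxima: 8, 2, 3, 8 → Firm B's minimax is 2.
They coincide at (low price, medium price), so the value is 2.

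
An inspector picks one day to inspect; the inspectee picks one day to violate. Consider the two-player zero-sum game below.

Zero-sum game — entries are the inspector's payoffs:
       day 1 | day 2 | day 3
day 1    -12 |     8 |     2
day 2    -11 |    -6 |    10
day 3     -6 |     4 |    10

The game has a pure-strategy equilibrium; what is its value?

Row minima: -12, -11, -6 → the inspector's maximin is -6.
Column maxima: -6, 8, 10 → the inspectee's minimax is -6.
They coincide at (day 3, day 1), so the value is -6.

-6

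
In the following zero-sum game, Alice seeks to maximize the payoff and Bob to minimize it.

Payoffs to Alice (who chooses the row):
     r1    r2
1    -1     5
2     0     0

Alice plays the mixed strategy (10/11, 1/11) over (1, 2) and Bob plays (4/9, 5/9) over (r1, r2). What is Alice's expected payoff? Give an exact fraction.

Against (4/9, 5/9), each row's expected payoff is 1: 7/3; 2: 0.
Taking the (10/11, 1/11)-weighted average: (10/11)·(7/3) + (1/11)·(0) = 70/33.

70/33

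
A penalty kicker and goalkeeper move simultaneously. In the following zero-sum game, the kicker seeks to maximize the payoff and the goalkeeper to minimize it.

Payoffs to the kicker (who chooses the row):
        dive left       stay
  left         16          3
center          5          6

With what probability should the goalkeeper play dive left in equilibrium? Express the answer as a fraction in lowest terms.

3/14

Row minima are 3 and 5, so the kicker's maximin is 5; column maxima are 16 and 6, so the goalkeeper's minimax is 6. These differ, so the equilibrium is in mixed strategies.
Let the goalkeeper play dive left with probability q. The kicker is indifferent when 16q + 3(1−q) = 5q + 6(1−q), giving q = 3/14.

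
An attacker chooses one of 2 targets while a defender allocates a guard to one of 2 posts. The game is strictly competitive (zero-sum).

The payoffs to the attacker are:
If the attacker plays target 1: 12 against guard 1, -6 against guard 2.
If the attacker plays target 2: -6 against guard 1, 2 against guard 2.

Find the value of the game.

Row minima are -6 and -6, so the attacker's maximin is -6; column maxima are 12 and 2, so the defender's minimax is 2. These differ, so the equilibrium is in mixed strategies.
Let the attacker play target 1 with probability p. The defender is indifferent when 12p − 6(1−p) = −6p + 2(1−p), giving p = 4/13.
Let the defender play guard 1 with probability q. The attacker is indifferent when 12q − 6(1−q) = −6q + 2(1−q), giving q = 4/13.
The value is 12·(4/13) + (-6)·(9/13) = -6/13.

-6/13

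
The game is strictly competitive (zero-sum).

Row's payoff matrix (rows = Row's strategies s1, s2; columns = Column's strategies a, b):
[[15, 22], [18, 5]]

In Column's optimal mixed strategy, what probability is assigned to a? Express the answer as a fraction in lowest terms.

Row minima are 15 and 5, so Row's maximin is 15; column maxima are 18 and 22, so Column's minimax is 18. These differ, so the equilibrium is in mixed strategies.
Let Column play a with probability q. Row is indifferent when 15q + 22(1−q) = 18q + 5(1−q), giving q = 17/20.

17/20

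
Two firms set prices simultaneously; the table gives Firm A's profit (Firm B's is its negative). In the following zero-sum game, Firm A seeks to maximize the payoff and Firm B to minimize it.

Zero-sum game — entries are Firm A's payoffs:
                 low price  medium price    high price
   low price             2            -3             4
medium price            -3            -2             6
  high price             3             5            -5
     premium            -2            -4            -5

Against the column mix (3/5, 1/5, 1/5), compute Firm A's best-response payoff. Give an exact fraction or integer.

9/5

low price: (2)·(3/5) + (-3)·(1/5) + (4)·(1/5) = 7/5.
medium price: (-3)·(3/5) + (-2)·(1/5) + (6)·(1/5) = -1.
high price: (3)·(3/5) + (5)·(1/5) + (-5)·(1/5) = 9/5.
premium: (-2)·(3/5) + (-4)·(1/5) + (-5)·(1/5) = -3.
The best pure response is high price with expected payoff 9/5.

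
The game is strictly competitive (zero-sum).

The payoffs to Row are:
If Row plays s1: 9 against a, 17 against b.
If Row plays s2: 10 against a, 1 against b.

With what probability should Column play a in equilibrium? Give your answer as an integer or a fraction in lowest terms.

Row minima are 9 and 1, so Row's maximin is 9; column maxima are 10 and 17, so Column's minimax is 10. These differ, so the equilibrium is in mixed strategies.
Let Column play a with probability q. Row is indifferent when 9q + 17(1−q) = 10q + (1−q), giving q = 16/17.

16/17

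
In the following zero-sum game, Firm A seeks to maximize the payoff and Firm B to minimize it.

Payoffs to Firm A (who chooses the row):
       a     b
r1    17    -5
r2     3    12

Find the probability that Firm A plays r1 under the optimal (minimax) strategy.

9/31

Row minima are -5 and 3, so Firm A's maximin is 3; column maxima are 17 and 12, so Firm B's minimax is 12. These differ, so the equilibrium is in mixed strategies.
Let Firm A play r1 with probability p. Firm B is indifferent when 17p + 3(1−p) = −5p + 12(1−p), giving p = 9/31.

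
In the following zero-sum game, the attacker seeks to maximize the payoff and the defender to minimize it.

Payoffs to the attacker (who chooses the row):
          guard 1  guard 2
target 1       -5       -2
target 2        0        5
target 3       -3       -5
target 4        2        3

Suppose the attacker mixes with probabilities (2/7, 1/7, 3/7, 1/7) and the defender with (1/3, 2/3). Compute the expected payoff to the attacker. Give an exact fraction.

-13/7

Against (1/3, 2/3), each row's expected payoff is target 1: -3; target 2: 10/3; target 3: -13/3; target 4: 8/3.
Taking the (2/7, 1/7, 3/7, 1/7)-weighted average: (2/7)·(-3) + (1/7)·(10/3) + (3/7)·(-13/3) + (1/7)·(8/3) = -13/7.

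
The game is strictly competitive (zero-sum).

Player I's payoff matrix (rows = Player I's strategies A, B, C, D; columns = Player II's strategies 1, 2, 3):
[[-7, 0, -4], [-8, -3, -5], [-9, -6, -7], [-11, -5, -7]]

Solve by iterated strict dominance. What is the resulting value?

Column 3 is strictly dominated by 1 for Player II (-7<-4, -8<-5, -9<-7, -11<-7); eliminate 3.
Row D is strictly dominated by row A (-7>-11, 0>-5); eliminate D.
Column 2 is strictly dominated by 1 for Player II (-7<0, -8<-3, -9<-6); eliminate 2.
Row C is strictly dominated by row A (-7>-9); eliminate C.
Row B is strictly dominated by row A (-7>-8); eliminate B.
Only (A, 1) remains, with payoff -7.

-7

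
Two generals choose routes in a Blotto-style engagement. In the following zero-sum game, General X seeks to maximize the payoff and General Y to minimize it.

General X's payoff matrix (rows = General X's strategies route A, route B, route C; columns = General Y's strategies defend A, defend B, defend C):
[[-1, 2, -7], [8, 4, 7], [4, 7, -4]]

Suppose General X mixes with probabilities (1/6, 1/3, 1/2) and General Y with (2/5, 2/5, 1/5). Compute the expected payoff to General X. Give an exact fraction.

37/10

Against (2/5, 2/5, 1/5), each row's expected payoff is route A: -1; route B: 31/5; route C: 18/5.
Taking the (1/6, 1/3, 1/2)-weighted average: (1/6)·(-1) + (1/3)·(31/5) + (1/2)·(18/5) = 37/10.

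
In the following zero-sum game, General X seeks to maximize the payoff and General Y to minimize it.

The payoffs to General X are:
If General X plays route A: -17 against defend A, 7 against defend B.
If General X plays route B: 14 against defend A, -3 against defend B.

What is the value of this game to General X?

47/41

Row minima are -17 and -3, so General X's maximin is -3; column maxima are 14 and 7, so General Y's minimax is 7. These differ, so the equilibrium is in mixed strategies.
Let General X play route A with probability p. General Y is indifferent when −17p + 14(1−p) = 7p − 3(1−p), giving p = 17/41.
Let General Y play defend A with probability q. General X is indifferent when −17q + 7(1−q) = 14q − 3(1−q), giving q = 10/41.
The value is -17·(10/41) + (7)·(31/41) = 47/41.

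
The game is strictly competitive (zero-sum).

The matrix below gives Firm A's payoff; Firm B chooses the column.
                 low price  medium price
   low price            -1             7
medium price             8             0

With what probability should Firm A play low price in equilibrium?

1/2

Row minima are -1 and 0, so Firm A's maximin is 0; column maxima are 8 and 7, so Firm B's minimax is 7. These differ, so the equilibrium is in mixed strategies.
Let Firm A play low price with probability p. Firm B is indifferent when −p + 8(1−p) = 7p, giving p = 1/2.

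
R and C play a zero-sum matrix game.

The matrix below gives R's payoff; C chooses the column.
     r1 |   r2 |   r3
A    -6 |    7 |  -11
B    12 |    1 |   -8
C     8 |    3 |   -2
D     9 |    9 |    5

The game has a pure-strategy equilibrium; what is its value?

Row minima: -11, -8, -2, 5 → R's maximin is 5.
Column maxima: 12, 9, 5 → C's minimax is 5.
They coincide at (D, r3), so the value is 5.

5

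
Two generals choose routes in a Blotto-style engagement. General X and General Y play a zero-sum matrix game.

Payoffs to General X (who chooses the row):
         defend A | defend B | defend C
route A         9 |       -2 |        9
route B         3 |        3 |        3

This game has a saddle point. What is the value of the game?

3

Row minima: -2, 3 → General X's maximin is 3.
Column maxima: 9, 3, 9 → General Y's minimax is 3.
They coincide at (route B, defend B), so the value is 3.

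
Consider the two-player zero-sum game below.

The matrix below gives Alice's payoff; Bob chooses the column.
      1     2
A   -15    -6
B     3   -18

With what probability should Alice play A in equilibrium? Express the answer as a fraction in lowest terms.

Row minima are -15 and -18, so Alice's maximin is -15; column maxima are 3 and -6, so Bob's minimax is -6. These differ, so the equilibrium is in mixed strategies.
Let Alice play A with probability p. Bob is indifferent when −15p + 3(1−p) = −6p − 18(1−p), giving p = 7/10.

7/10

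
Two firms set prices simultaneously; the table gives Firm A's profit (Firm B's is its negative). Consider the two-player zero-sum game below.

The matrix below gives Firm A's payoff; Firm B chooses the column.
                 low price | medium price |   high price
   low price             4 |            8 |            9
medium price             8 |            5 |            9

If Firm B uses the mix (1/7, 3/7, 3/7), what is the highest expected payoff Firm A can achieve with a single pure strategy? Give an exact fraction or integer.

55/7

low price: (4)·(1/7) + (8)·(3/7) + (9)·(3/7) = 55/7.
medium price: (8)·(1/7) + (5)·(3/7) + (9)·(3/7) = 50/7.
The best pure response is low price with expected payoff 55/7.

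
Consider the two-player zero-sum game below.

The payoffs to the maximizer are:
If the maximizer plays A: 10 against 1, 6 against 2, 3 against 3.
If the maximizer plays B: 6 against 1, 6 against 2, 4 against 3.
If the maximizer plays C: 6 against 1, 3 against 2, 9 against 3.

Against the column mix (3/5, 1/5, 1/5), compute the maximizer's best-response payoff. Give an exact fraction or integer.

A: (10)·(3/5) + (6)·(1/5) + (3)·(1/5) = 39/5.
B: (6)·(3/5) + (6)·(1/5) + (4)·(1/5) = 28/5.
C: (6)·(3/5) + (3)·(1/5) + (9)·(1/5) = 6.
The best pure response is A with expected payoff 39/5.

39/5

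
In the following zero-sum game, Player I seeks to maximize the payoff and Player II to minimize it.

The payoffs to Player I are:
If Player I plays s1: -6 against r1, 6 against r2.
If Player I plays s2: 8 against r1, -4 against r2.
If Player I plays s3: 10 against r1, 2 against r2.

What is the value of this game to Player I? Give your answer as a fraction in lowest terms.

Row s2 is strictly dominated by row s3, so Player I never plays it.
The remaining 2×2 game on (s1, s3) × (r1, r2) has no saddle point. Let Player I play s1 with probability p; indifference gives −6p + 10(1−p) = 6p + 2(1−p), so p = 2/5.
Similarly Player II's optimal q on r1 is 1/5, and the value is -6·(1/5) + (6)·(4/5) = 18/5.

18/5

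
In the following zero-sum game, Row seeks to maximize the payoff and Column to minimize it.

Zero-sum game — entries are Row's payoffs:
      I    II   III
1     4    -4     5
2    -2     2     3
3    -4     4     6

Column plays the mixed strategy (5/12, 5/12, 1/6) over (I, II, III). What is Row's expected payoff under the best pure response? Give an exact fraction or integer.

1

1: (4)·(5/12) + (-4)·(5/12) + (5)·(1/6) = 5/6.
2: (-2)·(5/12) + (2)·(5/12) + (3)·(1/6) = 1/2.
3: (-4)·(5/12) + (4)·(5/12) + (6)·(1/6) = 1.
The best pure response is 3 with expected payoff 1.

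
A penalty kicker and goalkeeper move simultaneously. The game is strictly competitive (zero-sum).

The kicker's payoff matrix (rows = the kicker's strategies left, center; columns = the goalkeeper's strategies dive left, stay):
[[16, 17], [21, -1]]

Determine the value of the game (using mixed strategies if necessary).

373/23

Row minima are 16 and -1, so the kicker's maximin is 16; column maxima are 21 and 17, so the goalkeeper's minimax is 17. These differ, so the equilibrium is in mixed strategies.
Let the kicker play left with probability p. The goalkeeper is indifferent when 16p + 21(1−p) = 17p − (1−p), giving p = 22/23.
Let the goalkeeper play dive left with probability q. The kicker is indifferent when 16q + 17(1−q) = 21q − (1−q), giving q = 18/23.
The value is 16·(18/23) + (17)·(5/23) = 373/23.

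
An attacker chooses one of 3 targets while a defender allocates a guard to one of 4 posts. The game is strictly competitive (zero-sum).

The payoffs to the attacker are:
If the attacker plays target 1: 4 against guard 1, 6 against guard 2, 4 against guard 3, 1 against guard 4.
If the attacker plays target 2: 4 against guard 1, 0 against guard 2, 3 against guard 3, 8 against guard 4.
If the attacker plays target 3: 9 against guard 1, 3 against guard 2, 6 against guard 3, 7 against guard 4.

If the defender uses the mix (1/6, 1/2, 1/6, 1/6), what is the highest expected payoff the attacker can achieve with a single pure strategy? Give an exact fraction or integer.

target 1: (4)·(1/6) + (6)·(1/2) + (4)·(1/6) + (1)·(1/6) = 9/2.
target 2: (4)·(1/6) + (0)·(1/2) + (3)·(1/6) + (8)·(1/6) = 5/2.
target 3: (9)·(1/6) + (3)·(1/2) + (6)·(1/6) + (7)·(1/6) = 31/6.
The best pure response is target 3 with expected payoff 31/6.

31/6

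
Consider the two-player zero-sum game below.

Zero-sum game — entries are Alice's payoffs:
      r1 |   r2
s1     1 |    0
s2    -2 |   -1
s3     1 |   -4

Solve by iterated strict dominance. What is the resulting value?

0

Row s2 is strictly dominated by row s1 (1>-2, 0>-1); eliminate s2.
Column r1 is strictly dominated by r2 for Bob (0<1, -4<1); eliminate r1.
Row s3 is strictly dominated by row s1 (0>-4); eliminate s3.
Only (s1, r2) remains, with payoff 0.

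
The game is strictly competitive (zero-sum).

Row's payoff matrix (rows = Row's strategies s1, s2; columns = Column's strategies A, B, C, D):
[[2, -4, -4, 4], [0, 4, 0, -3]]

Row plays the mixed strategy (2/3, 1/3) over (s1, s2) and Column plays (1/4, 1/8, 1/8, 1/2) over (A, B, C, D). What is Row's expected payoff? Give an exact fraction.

2/3

Against (1/4, 1/8, 1/8, 1/2), each row's expected payoff is s1: 3/2; s2: -1.
Taking the (2/3, 1/3)-weighted average: (2/3)·(3/2) + (1/3)·(-1) = 2/3.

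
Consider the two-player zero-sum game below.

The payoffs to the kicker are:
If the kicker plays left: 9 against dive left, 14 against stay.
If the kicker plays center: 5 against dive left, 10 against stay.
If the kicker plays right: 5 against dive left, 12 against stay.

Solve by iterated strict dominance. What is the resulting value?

Column stay is strictly dominated by dive left for the goalkeeper (9<14, 5<10, 5<12); eliminate stay.
Row right is strictly dominated by row left (9>5); eliminate right.
Row center is strictly dominated by row left (9>5); eliminate center.
Only (left, dive left) remains, with payoff 9.

9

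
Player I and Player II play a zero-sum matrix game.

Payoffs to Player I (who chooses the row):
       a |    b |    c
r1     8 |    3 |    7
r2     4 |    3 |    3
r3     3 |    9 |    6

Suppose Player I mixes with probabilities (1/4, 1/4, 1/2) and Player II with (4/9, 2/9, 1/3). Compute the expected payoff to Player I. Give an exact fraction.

31/6

Against (4/9, 2/9, 1/3), each row's expected payoff is r1: 59/9; r2: 31/9; r3: 16/3.
Taking the (1/4, 1/4, 1/2)-weighted average: (1/4)·(59/9) + (1/4)·(31/9) + (1/2)·(16/3) = 31/6.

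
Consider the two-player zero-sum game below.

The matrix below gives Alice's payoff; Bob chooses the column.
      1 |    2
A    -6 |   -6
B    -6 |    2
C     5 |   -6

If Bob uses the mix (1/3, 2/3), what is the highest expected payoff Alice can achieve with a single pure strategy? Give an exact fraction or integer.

A: (-6)·(1/3) + (-6)·(2/3) = -6.
B: (-6)·(1/3) + (2)·(2/3) = -2/3.
C: (5)·(1/3) + (-6)·(2/3) = -7/3.
The best pure response is B with expected payoff -2/3.

-2/3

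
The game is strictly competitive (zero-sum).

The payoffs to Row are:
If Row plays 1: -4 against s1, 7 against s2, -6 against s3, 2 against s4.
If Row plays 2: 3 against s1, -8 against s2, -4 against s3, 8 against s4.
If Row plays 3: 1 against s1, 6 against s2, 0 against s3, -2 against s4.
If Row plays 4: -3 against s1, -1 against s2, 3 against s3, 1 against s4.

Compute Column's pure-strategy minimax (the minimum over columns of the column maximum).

3

The worst case (largest entry) in each column is s1: 3, s2: 7, s3: 3, s4: 8.
The best (smallest) of these is 3.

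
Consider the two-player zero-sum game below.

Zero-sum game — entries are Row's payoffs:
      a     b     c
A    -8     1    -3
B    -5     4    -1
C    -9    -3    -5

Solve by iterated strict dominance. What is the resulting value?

Column c is strictly dominated by a for Column (-8<-3, -5<-1, -9<-5); eliminate c.
Row C is strictly dominated by row A (-8>-9, 1>-3); eliminate C.
Row A is strictly dominated by row B (-5>-8, 4>1); eliminate A.
Column b is strictly dominated by a for Column (-5<4); eliminate b.
Only (B, a) remains, with payoff -5.

-5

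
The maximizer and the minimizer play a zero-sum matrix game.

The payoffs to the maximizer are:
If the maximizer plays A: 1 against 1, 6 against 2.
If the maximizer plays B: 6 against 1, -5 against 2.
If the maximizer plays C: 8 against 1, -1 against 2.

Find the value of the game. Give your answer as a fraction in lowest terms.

7/2

Row B is strictly dominated by row C, so the maximizer never plays it.
The remaining 2×2 game on (A, C) × (1, 2) has no saddle point. Let the maximizer play A with probability p; indifference gives p + 8(1−p) = 6p − (1−p), so p = 9/14.
Similarly the minimizer's optimal q on 1 is 1/2, and the value is 1·(1/2) + (6)·(1/2) = 7/2.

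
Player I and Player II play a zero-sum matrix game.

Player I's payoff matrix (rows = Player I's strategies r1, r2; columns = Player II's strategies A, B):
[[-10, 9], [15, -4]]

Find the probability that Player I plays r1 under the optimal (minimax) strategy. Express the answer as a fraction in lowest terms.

1/2

Row minima are -10 and -4, so Player I's maximin is -4; column maxima are 15 and 9, so Player II's minimax is 9. These differ, so the equilibrium is in mixed strategies.
Let Player I play r1 with probability p. Player II is indifferent when −10p + 15(1−p) = 9p − 4(1−p), giving p = 1/2.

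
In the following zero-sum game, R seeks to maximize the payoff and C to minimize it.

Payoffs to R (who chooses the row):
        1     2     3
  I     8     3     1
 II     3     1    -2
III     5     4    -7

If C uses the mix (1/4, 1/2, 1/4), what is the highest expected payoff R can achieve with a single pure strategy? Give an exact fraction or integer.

I: (8)·(1/4) + (3)·(1/2) + (1)·(1/4) = 15/4.
II: (3)·(1/4) + (1)·(1/2) + (-2)·(1/4) = 3/4.
III: (5)·(1/4) + (4)·(1/2) + (-7)·(1/4) = 3/2.
The best pure response is I with expected payoff 15/4.

15/4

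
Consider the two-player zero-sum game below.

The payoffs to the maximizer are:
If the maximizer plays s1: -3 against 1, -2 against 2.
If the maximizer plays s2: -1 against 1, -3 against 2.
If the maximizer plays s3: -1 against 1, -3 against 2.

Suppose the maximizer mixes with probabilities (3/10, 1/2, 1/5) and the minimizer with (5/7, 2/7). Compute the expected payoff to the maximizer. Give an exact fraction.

-67/35

Against (5/7, 2/7), each row's expected payoff is s1: -19/7; s2: -11/7; s3: -11/7.
Taking the (3/10, 1/2, 1/5)-weighted average: (3/10)·(-19/7) + (1/2)·(-11/7) + (1/5)·(-11/7) = -67/35.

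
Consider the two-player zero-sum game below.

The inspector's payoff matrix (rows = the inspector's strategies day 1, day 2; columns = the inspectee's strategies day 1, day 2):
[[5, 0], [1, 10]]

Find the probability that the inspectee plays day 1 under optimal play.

Row minima are 0 and 1, so the inspector's maximin is 1; column maxima are 5 and 10, so the inspectee's minimax is 5. These differ, so the equilibrium is in mixed strategies.
Let the inspectee play day 1 with probability q. The inspector is indifferent when 5q = q + 10(1−q), giving q = 5/7.

5/7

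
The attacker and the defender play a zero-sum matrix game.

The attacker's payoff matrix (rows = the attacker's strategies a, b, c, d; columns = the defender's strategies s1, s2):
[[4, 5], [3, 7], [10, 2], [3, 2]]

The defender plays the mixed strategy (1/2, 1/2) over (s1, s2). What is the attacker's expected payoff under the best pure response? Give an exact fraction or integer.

6

a: (4)·(1/2) + (5)·(1/2) = 9/2.
b: (3)·(1/2) + (7)·(1/2) = 5.
c: (10)·(1/2) + (2)·(1/2) = 6.
d: (3)·(1/2) + (2)·(1/2) = 5/2.
The best pure response is c with expected payoff 6.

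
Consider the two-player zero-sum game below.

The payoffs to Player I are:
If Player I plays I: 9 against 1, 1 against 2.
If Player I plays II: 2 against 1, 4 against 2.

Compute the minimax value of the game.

Row minima are 1 and 2, so Player I's maximin is 2; column maxima are 9 and 4, so Player II's minimax is 4. These differ, so the equilibrium is in mixed strategies.
Let Player I play I with probability p. Player II is indifferent when 9p + 2(1−p) = p + 4(1−p), giving p = 1/5.
Let Player II play 1 with probability q. Player I is indifferent when 9q + (1−q) = 2q + 4(1−q), giving q = 3/10.
The value is 9·(3/10) + (1)·(7/10) = 17/5.

17/5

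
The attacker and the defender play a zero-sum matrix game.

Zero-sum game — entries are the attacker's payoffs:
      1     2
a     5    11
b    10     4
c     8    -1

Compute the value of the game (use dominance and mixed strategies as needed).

15/2

Row c is strictly dominated by row b, so the attacker never plays it.
The remaining 2×2 game on (a, b) × (1, 2) has no saddle point. Let the attacker play a with probability p; indifference gives 5p + 10(1−p) = 11p + 4(1−p), so p = 1/2.
Similarly the defender's optimal q on 1 is 7/12, and the value is 5·(7/12) + (11)·(5/12) = 15/2.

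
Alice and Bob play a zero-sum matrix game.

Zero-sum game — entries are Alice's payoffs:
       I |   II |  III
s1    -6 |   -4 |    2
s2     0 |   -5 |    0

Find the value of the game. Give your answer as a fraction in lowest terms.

-30/7

Column III is strictly dominated by II for Bob (it gives Alice more in every row).
The remaining 2×2 game on (s1, s2) × (I, II) has no saddle point. Let Alice play s1 with probability p; indifference gives −6p = −4p − 5(1−p), so p = 5/7.
Similarly Bob's optimal q on I is 1/7, and the value is -6·(1/7) + (-4)·(6/7) = -30/7.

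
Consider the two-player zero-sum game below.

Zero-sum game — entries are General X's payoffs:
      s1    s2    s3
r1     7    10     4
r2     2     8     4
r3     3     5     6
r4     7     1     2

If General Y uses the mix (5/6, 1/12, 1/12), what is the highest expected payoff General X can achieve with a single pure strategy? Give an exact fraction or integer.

7

r1: (7)·(5/6) + (10)·(1/12) + (4)·(1/12) = 7.
r2: (2)·(5/6) + (8)·(1/12) + (4)·(1/12) = 8/3.
r3: (3)·(5/6) + (5)·(1/12) + (6)·(1/12) = 41/12.
r4: (7)·(5/6) + (1)·(1/12) + (2)·(1/12) = 73/12.
The best pure response is r1 with expected payoff 7.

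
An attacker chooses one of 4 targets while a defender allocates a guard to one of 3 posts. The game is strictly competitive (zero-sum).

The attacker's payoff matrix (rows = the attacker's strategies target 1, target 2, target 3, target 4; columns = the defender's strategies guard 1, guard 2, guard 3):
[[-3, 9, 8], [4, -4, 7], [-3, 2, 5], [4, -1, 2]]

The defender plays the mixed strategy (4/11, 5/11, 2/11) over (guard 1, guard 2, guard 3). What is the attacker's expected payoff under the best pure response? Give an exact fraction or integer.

49/11

target 1: (-3)·(4/11) + (9)·(5/11) + (8)·(2/11) = 49/11.
target 2: (4)·(4/11) + (-4)·(5/11) + (7)·(2/11) = 10/11.
target 3: (-3)·(4/11) + (2)·(5/11) + (5)·(2/11) = 8/11.
target 4: (4)·(4/11) + (-1)·(5/11) + (2)·(2/11) = 15/11.
The best pure response is target 1 with expected payoff 49/11.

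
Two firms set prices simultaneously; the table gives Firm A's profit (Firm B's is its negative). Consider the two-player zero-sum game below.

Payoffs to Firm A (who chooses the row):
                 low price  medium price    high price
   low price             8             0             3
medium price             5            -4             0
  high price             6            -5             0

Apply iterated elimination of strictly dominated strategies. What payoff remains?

0

Column low price is strictly dominated by medium price for Firm B (0<8, -4<5, -5<6); eliminate low price.
Column high price is strictly dominated by medium price for Firm B (0<3, -4<0, -5<0); eliminate high price.
Row high price is strictly dominated by row low price (0>-5); eliminate high price.
Row medium price is strictly dominated by row low price (0>-4); eliminate medium price.
Only (low price, medium price) remains, with payoff 0.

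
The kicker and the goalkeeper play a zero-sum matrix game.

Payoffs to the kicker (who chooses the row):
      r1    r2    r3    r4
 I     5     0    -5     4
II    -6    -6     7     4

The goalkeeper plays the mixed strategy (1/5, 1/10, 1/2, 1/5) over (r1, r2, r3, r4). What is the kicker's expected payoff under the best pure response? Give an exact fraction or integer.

5/2

I: (5)·(1/5) + (0)·(1/10) + (-5)·(1/2) + (4)·(1/5) = -7/10.
II: (-6)·(1/5) + (-6)·(1/10) + (7)·(1/2) + (4)·(1/5) = 5/2.
The best pure response is II with expected payoff 5/2.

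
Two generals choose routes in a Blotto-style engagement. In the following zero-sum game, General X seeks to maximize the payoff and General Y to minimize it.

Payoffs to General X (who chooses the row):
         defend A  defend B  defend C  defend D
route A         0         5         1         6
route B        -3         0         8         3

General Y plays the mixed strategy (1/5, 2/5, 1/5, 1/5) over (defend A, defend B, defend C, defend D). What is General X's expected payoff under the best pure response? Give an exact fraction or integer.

route A: (0)·(1/5) + (5)·(2/5) + (1)·(1/5) + (6)·(1/5) = 17/5.
route B: (-3)·(1/5) + (0)·(2/5) + (8)·(1/5) + (3)·(1/5) = 8/5.
The best pure response is route A with expected payoff 17/5.

17/5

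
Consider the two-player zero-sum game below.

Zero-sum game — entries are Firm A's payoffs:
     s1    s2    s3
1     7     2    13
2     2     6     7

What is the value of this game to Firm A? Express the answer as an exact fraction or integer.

38/9

Column s3 is strictly dominated by s1 for Firm B (it gives Firm A more in every row).
The remaining 2×2 game on (1, 2) × (s1, s2) has no saddle point. Let Firm A play 1 with probability p; indifference gives 7p + 2(1−p) = 2p + 6(1−p), so p = 4/9.
Similarly Firm B's optimal q on s1 is 4/9, and the value is 7·(4/9) + (2)·(5/9) = 38/9.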